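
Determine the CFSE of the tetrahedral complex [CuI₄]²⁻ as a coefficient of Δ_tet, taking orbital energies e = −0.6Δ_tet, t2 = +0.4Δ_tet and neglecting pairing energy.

Each I⁻ contributes -1; 4 × (-1) = -4. With overall charge -2, Cu is in the +2 oxidation state.
Group 11 minus oxidation state +2 gives a d⁹ configuration for Cu²⁺.
With tetrahedral geometry the complex is necessarily high-spin.
Configuration: e^4 t2^5.
CFSE = 4(-0.6Δ_tet) + 5(0.4Δ_tet) = -2.4Δ_tet + 2.0Δ_tet = -0.4Δ_tet.

-0.4 Δ_tet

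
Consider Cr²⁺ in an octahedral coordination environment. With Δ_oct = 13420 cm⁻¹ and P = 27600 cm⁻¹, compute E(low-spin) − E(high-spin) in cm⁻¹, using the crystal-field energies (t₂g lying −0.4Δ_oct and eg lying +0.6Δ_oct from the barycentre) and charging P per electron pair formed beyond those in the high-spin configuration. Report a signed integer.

14180

Cr is in group 6, so Cr²⁺ is d⁴ (6 − 2 = 4).
High-spin d⁴ fills as t₂g³ eg¹ with CFSE 3(−0.4) + 1(+0.6) = -0.6Δ_oct = -8052 cm⁻¹.
Low-spin: t₂g⁴ eg⁰, orbital CFSE = -1.6Δ_oct = -21472 cm⁻¹; plus 1 excess pair × P = +27600 cm⁻¹; total 6128 cm⁻¹.
The difference is 6128 − (-8052) = 14180 cm⁻¹, so high-spin lies lower.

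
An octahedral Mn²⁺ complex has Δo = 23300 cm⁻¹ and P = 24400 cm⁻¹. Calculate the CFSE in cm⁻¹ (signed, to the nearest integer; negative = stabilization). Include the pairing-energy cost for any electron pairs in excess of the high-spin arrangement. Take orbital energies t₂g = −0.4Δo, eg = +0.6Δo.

0

Group 7 minus oxidation state +2 gives a d⁵ configuration for Mn²⁺.
Since Δo = 23300 cm⁻¹ < P = 24400 cm⁻¹, the complex adopts the high-spin configuration.
That gives t₂g³ eg².
Orbital CFSE = 0.0Δo = 0.0 × 23300 = 0 cm⁻¹.
High-spin has no excess pairs, so no pairing correction applies.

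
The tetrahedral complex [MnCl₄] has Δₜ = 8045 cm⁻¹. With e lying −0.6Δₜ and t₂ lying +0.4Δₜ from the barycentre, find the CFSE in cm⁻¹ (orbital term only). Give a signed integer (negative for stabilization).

-6436

Each Cl⁻ contributes -1; 4 × (-1) = -4. With overall charge +0, Mn is in the +4 oxidation state.
Mn is in group 7, so Mn⁴⁺ is d³ (7 − 4 = 3).
With tetrahedral geometry the complex is necessarily high-spin.
The d³ electrons fill as e² t₂¹.
The orbital stabilization is -0.8Δₜ = -0.8 × 8045 = -6436 cm⁻¹.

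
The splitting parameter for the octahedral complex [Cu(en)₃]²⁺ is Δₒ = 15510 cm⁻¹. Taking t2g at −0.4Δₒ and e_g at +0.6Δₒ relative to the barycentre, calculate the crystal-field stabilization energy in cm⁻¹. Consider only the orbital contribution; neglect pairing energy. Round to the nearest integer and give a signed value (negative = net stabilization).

en is neutral, so the +2 overall charge sits on Cu: oxidation state +2.
Cu²⁺: group 11, so d-count = 11 − 2 = 9.
Electron filling gives t2g^6 e_g^3.
The orbital stabilization is -0.6Δₒ = -0.6 × 15510 = -9306 cm⁻¹.

-9306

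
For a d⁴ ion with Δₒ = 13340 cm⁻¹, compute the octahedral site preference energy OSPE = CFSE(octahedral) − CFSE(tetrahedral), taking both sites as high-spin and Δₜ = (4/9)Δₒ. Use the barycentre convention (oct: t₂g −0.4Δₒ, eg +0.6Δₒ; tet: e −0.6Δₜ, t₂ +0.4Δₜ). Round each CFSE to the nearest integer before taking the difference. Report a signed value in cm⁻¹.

-5632

In an octahedral site d⁴ (HS) is t₂g³ eg¹, giving CFSE(oct) = -0.6Δₒ = -8004 cm⁻¹.
Tetrahedral e² t₂² gives -0.4Δₜ = -0.4 × (4/9) × 13340 = -2372 cm⁻¹.
OSPE = -8004 − (-2372) = -5632 cm⁻¹.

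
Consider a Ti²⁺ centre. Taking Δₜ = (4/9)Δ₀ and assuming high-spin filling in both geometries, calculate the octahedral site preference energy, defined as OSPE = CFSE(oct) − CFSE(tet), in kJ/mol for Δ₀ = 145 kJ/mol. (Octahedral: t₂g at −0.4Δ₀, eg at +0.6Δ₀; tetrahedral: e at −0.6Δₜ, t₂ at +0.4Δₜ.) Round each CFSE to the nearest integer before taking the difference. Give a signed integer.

-39

Ti sits in group 4; removing 2 electrons leaves Ti²⁺ with 4 − 2 = 2 d electrons.
In an octahedral site d² (HS) is t2g^2 e_g^0, giving CFSE(oct) = -0.8Δ₀ = -116 kJ/mol.
In a tetrahedral site the filling is e^2 t2^0: CFSE(tet) = -1.2Δₜ = -1.2 × (4/9)(145) = -77 kJ/mol.
Subtracting, OSPE = -116 − (-77) = -39 kJ/mol.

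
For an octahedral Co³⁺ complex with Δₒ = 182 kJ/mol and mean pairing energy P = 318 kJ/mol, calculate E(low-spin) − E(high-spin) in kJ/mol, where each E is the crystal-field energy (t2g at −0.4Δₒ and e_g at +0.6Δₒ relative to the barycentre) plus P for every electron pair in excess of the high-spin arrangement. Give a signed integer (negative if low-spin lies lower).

272

Co sits in group 9; removing 3 electrons leaves Co³⁺ with 9 − 3 = 6 d electrons.
High-spin d⁶ fills as t2g^4 e_g^2 with CFSE 4(−0.4) + 2(+0.6) = -0.4Δₒ = -73 kJ/mol.
For low-spin the configuration is t2g^6 e_g^0: orbital energy -2.4 × 182 = -437 kJ/mol, and 2 additional pairs relative to high-spin add 636 kJ/mol, giving 199 kJ/mol.
Thus E(LS) − E(HS) = 272 kJ/mol.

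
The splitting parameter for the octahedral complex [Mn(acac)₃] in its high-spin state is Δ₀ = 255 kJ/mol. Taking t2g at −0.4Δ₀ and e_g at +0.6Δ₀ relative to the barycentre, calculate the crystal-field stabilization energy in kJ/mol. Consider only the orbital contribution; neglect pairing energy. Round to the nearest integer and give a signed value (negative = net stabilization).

Each acac⁻ contributes -1; 3 × (-1) = -3. With overall charge +0, Mn is in the +3 oxidation state.
Mn is in group 7, so Mn³⁺ is d⁴ (7 − 3 = 4).
Configuration: t2g^3 e_g^1.
CFSE(orbital) = 3×(-0.4Δ₀) + 1×(0.6Δ₀) = -0.6Δ₀; with Δ₀ = 255 kJ/mol that is -153 kJ/mol.

-153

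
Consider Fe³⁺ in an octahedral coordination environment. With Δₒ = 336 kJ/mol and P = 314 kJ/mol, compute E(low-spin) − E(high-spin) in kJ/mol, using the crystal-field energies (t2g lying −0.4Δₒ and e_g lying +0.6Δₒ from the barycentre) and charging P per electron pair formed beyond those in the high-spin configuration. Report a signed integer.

Fe is in group 8, so Fe³⁺ is d⁵ (8 − 3 = 5).
In the high-spin limit (t2g^3 e_g^2) the orbital term is 0.0Δₒ = 0 kJ/mol, with no excess pairing.
Low-spin t2g^5 e_g^0 gives -2.0Δₒ = -672 kJ/mol, but forming 2 extra pairs costs 2P = 628 kJ/mol, so E(LS) = -672 + 628 = -44 kJ/mol.
The difference is -44 − (0) = -44 kJ/mol, so low-spin lies lower.

-44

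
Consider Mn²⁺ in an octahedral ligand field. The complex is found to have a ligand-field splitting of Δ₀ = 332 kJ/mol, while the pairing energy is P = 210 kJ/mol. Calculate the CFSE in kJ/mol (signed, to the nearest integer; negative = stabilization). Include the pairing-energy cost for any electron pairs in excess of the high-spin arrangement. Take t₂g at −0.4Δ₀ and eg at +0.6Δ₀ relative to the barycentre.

-244

Mn²⁺: group 7, so d-count = 7 − 2 = 5.
Δ₀ > P, so pairing is preferred: the ground state is low-spin.
Configuration: t₂g⁵ eg⁰.
Orbital CFSE = -2.0Δ₀ = -2.0 × 332 = -664 kJ/mol.
Excess pairs vs high-spin: 2 − 0 = 2; pairing cost = +420 kJ/mol.
Net CFSE = -664 + 420 = -244 kJ/mol.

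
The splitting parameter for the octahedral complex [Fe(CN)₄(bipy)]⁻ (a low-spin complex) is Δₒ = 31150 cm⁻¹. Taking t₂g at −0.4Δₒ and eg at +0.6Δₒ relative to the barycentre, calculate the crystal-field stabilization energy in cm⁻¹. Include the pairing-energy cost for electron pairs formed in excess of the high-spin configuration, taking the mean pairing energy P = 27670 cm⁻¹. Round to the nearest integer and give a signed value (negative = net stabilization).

Ligand charges: 4×(-1) from CN⁻ and 1×(+0) from bipy sum to -4; with overall charge -1, Fe is +3.
Group 8 minus oxidation state +3 gives a d⁵ configuration for Fe³⁺.
The d⁵ electrons fill as t₂g⁵ eg⁰.
Orbital CFSE = 5(-0.4) + 0(0.6) = -2.0Δₒ = -2.0 × 31150 = -62300 cm⁻¹.
Pairing penalty: 2 pairs vs 0 in the high-spin reference → 2 extra × P = 55340 cm⁻¹.
Overall CFSE = -62300 + 55340 = -6960 cm⁻¹.

-6960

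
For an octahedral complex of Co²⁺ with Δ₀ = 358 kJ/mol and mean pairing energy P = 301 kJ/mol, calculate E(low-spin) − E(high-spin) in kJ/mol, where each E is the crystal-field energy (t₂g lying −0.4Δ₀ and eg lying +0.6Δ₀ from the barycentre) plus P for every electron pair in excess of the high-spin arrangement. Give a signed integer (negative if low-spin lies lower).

-57

Co²⁺: group 9, so d-count = 9 − 2 = 7.
High-spin d⁷ fills as t₂g⁵ eg² with CFSE 5(−0.4) + 2(+0.6) = -0.8Δ₀ = -286 kJ/mol.
Low-spin t₂g⁶ eg¹ gives -1.8Δ₀ = -644 kJ/mol, but forming 1 extra pair costs 1P = 301 kJ/mol, so E(LS) = -644 + 301 = -343 kJ/mol.
Thus E(LS) − E(HS) = -57 kJ/mol.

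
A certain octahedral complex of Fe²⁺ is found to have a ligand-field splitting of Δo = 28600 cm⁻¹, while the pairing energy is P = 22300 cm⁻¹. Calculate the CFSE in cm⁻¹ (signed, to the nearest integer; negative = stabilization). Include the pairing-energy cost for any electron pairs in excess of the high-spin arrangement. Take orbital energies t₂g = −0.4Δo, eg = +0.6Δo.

Fe is in group 8, so Fe²⁺ is d⁶ (8 − 2 = 6).
Since Δo = 28600 cm⁻¹ > P = 22300 cm⁻¹, the complex adopts the low-spin configuration.
Configuration: t₂g⁶ eg⁰.
Orbital CFSE = -2.4Δo = -2.4 × 28600 = -68640 cm⁻¹.
Excess pairs vs high-spin: 3 − 1 = 2; pairing cost = +44600 cm⁻¹.
Net CFSE = -68640 + 44600 = -24040 cm⁻¹.

-24040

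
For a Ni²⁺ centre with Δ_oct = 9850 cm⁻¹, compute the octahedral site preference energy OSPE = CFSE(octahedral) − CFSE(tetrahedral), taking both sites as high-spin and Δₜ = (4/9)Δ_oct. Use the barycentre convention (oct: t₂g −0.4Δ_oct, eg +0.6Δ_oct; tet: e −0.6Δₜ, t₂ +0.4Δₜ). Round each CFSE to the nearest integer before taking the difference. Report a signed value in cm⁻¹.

Ni²⁺: group 10, so d-count = 10 − 2 = 8.
Octahedral high-spin t₂g⁶ eg²: CFSE = -1.2 × 9850 = -11820 cm⁻¹.
In a tetrahedral site the filling is e⁴ t₂⁴: CFSE(tet) = -0.8Δₜ = -0.8 × (4/9)(9850) = -3502 cm⁻¹.
Subtracting, OSPE = -11820 − (-3502) = -8318 cm⁻¹.

-8318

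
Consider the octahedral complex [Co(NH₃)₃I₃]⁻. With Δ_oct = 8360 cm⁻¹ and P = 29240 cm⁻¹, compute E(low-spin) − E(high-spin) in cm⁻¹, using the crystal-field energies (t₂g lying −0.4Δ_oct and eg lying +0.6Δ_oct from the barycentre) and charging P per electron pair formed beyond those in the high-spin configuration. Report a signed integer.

Ligand charges: 3×(+0) from NH₃ and 3×(-1) from I⁻ sum to -3; with overall charge -1, Co is +2.
Co is in group 9, so Co²⁺ is d⁷ (9 − 2 = 7).
High-spin: t₂g⁵ eg², CFSE = -0.8Δ_oct = -6688 cm⁻¹.
For low-spin the configuration is t₂g⁶ eg¹: orbital energy -1.8 × 8360 = -15048 cm⁻¹, and 1 additional pair relative to high-spin adds 29240 cm⁻¹, giving 14192 cm⁻¹.
E(LS) − E(HS) = 14192 − (-6688) = 20880 cm⁻¹.

20880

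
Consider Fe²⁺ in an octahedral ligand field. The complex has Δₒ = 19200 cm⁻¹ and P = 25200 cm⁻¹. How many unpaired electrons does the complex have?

Group 8 minus oxidation state +2 gives a d⁶ configuration for Fe²⁺.
Since Δₒ = 19200 cm⁻¹ < P = 25200 cm⁻¹, the complex adopts the high-spin configuration.
That gives t₂g⁴ eg².
Unpaired electrons: 4.

4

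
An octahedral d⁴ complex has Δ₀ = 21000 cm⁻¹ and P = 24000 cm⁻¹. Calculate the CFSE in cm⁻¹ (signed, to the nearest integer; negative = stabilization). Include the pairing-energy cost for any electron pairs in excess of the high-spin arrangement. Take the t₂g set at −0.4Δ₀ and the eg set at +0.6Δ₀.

With Δ₀ < P the complex is high-spin.
That gives t₂g³ eg¹.
Orbital CFSE = -0.6Δ₀ = -0.6 × 21000 = -12600 cm⁻¹.
High-spin has no excess pairs, so no pairing correction applies.

-12600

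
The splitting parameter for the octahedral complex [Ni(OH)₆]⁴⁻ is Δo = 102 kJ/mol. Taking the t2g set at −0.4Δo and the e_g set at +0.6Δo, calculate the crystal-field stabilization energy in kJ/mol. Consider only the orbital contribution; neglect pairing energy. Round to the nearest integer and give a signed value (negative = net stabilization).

-122

Each OH⁻ contributes -1; 6 × (-1) = -6. With overall charge -4, Ni is in the +2 oxidation state.
Group 10 minus oxidation state +2 gives a d⁸ configuration for Ni²⁺.
Configuration: t2g^6 e_g^2.
CFSE(orbital) = 6×(-0.4Δo) + 2×(0.6Δo) = -1.2Δo; with Δo = 102 kJ/mol that is -122 kJ/mol.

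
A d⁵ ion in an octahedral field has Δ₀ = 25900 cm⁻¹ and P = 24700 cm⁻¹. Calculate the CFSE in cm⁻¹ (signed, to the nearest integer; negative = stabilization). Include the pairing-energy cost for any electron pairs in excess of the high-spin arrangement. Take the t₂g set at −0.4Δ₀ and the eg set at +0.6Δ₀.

-2400

With Δ₀ > P the complex is low-spin.
Filling d⁵ accordingly: t₂g⁵ eg⁰.
Orbital CFSE = -2.0Δ₀ = -2.0 × 25900 = -51800 cm⁻¹.
Excess pairs vs high-spin: 2 − 0 = 2; pairing cost = +49400 cm⁻¹.
Net CFSE = -51800 + 49400 = -2400 cm⁻¹.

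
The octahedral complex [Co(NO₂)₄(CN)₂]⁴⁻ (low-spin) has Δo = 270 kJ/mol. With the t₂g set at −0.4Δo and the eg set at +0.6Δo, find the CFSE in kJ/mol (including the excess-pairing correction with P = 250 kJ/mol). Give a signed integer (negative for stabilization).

Ligand charges: 4×(-1) from NO₂⁻ and 2×(-1) from CN⁻ sum to -6; with overall charge -4, Co is +2.
Co sits in group 9; removing 2 electrons leaves Co²⁺ with 9 − 2 = 7 d electrons.
Configuration: t₂g⁶ eg¹.
CFSE(orbital) = 6×(-0.4Δo) + 1×(0.6Δo) = -1.8Δo; with Δo = 270 kJ/mol that is -486 kJ/mol.
Pairing penalty: 3 pairs vs 2 in the high-spin reference → 1 extra × P = 250 kJ/mol.
Overall CFSE = -486 + 250 = -236 kJ/mol.

-236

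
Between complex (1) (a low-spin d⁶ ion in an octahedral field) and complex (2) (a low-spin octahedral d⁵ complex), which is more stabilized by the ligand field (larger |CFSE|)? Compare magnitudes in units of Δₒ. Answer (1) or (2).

(1)

(1): t2g^6 e_g^0, CFSE = -2.4Δₒ.
(2): t2g^5 e_g^0, CFSE = -2.0Δₒ.
So (1) has the larger |CFSE|.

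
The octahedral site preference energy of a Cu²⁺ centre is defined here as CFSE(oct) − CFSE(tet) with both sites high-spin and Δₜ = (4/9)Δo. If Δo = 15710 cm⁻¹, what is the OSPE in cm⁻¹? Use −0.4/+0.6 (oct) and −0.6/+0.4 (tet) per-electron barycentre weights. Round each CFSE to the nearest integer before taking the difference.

Cu is in group 11, so Cu²⁺ is d⁹ (11 − 2 = 9).
Octahedral high-spin t₂g⁶ eg³: CFSE = -0.6 × 15710 = -9426 cm⁻¹.
In a tetrahedral site the filling is e⁴ t₂⁵: CFSE(tet) = -0.4Δₜ = -0.4 × (4/9)(15710) = -2793 cm⁻¹.
Subtracting, OSPE = -9426 − (-2793) = -6633 cm⁻¹.

-6633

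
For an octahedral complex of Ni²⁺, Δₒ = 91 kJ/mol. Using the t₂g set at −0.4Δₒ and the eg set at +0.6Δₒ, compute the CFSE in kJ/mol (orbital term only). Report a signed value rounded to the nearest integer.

-109

Ni sits in group 10; removing 2 electrons leaves Ni²⁺ with 10 − 2 = 8 d electrons.
For octahedral d⁸ the high- and low-spin configurations coincide.
Configuration: t₂g⁶ eg².
CFSE(orbital) = 6×(-0.4Δₒ) + 2×(0.6Δₒ) = -1.2Δₒ; with Δₒ = 91 kJ/mol that is -109 kJ/mol.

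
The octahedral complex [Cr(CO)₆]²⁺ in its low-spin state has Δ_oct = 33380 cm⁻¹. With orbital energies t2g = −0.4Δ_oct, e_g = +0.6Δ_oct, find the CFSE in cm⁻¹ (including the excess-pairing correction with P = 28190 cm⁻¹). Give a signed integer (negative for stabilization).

CO is neutral, so the +2 overall charge sits on Cr: oxidation state +2.
Group 6 minus oxidation state +2 gives a d⁴ configuration for Cr²⁺.
Configuration: t2g^4 e_g^0.
The orbital stabilization is -1.6Δ_oct = -1.6 × 33380 = -53408 cm⁻¹.
High-spin d⁴ would be t2g^3 e_g^1 with 0 pairs; low-spin has 1, so 1 excess pair costs +1P = +28190 cm⁻¹.
Combining: -53408 + 28190 = -25218 cm⁻¹.

-25218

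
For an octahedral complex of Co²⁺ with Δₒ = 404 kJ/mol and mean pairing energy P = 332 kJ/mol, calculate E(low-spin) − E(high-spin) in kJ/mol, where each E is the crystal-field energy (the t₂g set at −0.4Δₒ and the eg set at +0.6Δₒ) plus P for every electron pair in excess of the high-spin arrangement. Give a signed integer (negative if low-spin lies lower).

-72

Co sits in group 9; removing 2 electrons leaves Co²⁺ with 9 − 2 = 7 d electrons.
High-spin d⁷ fills as t₂g⁵ eg² with CFSE 5(−0.4) + 2(+0.6) = -0.8Δₒ = -323 kJ/mol.
Low-spin t₂g⁶ eg¹ gives -1.8Δₒ = -727 kJ/mol, but forming 1 extra pair costs 1P = 332 kJ/mol, so E(LS) = -727 + 332 = -395 kJ/mol.
The difference is -395 − (-323) = -72 kJ/mol, so low-spin lies lower.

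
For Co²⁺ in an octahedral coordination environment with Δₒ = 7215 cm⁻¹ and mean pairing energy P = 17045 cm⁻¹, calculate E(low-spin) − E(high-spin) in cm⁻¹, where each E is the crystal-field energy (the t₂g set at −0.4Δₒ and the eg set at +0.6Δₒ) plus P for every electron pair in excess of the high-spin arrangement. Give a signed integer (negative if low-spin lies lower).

Co is in group 9, so Co²⁺ is d⁷ (9 − 2 = 7).
In the high-spin limit (t₂g⁵ eg²) the orbital term is -0.8Δₒ = -5772 cm⁻¹, with no excess pairing.
Low-spin t₂g⁶ eg¹ gives -1.8Δₒ = -12987 cm⁻¹, but forming 1 extra pair costs 1P = 17045 cm⁻¹, so E(LS) = -12987 + 17045 = 4058 cm⁻¹.
The difference is 4058 − (-5772) = 9830 cm⁻¹, so high-spin lies lower.

9830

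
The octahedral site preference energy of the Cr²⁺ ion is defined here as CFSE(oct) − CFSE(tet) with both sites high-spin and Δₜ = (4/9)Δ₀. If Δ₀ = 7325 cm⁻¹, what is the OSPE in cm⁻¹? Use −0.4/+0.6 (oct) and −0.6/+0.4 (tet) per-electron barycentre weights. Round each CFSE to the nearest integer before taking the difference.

Cr sits in group 6; removing 2 electrons leaves Cr²⁺ with 6 − 2 = 4 d electrons.
Octahedral (high-spin): t₂g³ eg¹, CFSE = 3(−0.4) + 1(+0.6) = -0.6Δ₀ = -0.6 × 7325 = -4395 cm⁻¹.
Tetrahedral: e² t₂², CFSE = 2(−0.6) + 2(+0.4) = -0.4Δₜ = -0.4 × (4/9) × 7325 = -1302 cm⁻¹.
OSPE = CFSE(oct) − CFSE(tet) = -4395 − (-1302) = -3093 cm⁻¹.

-3093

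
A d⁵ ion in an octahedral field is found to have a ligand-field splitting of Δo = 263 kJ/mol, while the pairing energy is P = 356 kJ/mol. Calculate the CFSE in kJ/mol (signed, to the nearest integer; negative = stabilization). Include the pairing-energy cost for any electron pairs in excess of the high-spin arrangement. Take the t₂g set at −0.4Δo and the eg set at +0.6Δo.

Δo < P, so pairing is avoided: the ground state is high-spin.
That gives t₂g³ eg².
Orbital CFSE = 0.0Δo = 0.0 × 263 = 0 kJ/mol.
High-spin has no excess pairs, so no pairing correction applies.

0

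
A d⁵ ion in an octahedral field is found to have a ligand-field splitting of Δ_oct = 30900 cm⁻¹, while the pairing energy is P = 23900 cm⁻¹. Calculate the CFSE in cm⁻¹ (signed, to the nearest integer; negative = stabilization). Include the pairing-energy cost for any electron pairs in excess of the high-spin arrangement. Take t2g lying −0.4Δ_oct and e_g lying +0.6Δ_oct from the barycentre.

-14000

Since Δ_oct = 30900 cm⁻¹ > P = 23900 cm⁻¹, the complex adopts the low-spin configuration.
That gives t2g^5 e_g^0.
Orbital CFSE = -2.0Δ_oct = -2.0 × 30900 = -61800 cm⁻¹.
Excess pairs vs high-spin: 2 − 0 = 2; pairing cost = +47800 cm⁻¹.
Net CFSE = -61800 + 47800 = -14000 cm⁻¹.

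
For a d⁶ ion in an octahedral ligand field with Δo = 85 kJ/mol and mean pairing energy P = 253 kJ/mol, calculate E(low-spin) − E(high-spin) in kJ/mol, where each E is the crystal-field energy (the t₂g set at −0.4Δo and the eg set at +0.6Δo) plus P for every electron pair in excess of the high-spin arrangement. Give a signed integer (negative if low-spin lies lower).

336

In the high-spin limit (t₂g⁴ eg²) the orbital term is -0.4Δo = -34 kJ/mol, with no excess pairing.
Low-spin t₂g⁶ eg⁰ gives -2.4Δo = -204 kJ/mol, but forming 2 extra pairs costs 2P = 506 kJ/mol, so E(LS) = -204 + 506 = 302 kJ/mol.
E(LS) − E(HS) = 302 − (-34) = 336 kJ/mol.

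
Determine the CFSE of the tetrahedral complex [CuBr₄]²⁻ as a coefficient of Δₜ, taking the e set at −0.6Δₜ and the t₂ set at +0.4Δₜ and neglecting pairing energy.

Each Br⁻ contributes -1; 4 × (-1) = -4. With overall charge -2, Cu is in the +2 oxidation state.
Cu is in group 11, so Cu²⁺ is d⁹ (11 − 2 = 9).
With tetrahedral geometry the complex is necessarily high-spin.
Configuration: e⁴ t₂⁵.
CFSE = 4(-0.6Δₜ) + 5(0.4Δₜ) = -2.4Δₜ + 2.0Δₜ = -0.4Δₜ.

-0.4 Δₜ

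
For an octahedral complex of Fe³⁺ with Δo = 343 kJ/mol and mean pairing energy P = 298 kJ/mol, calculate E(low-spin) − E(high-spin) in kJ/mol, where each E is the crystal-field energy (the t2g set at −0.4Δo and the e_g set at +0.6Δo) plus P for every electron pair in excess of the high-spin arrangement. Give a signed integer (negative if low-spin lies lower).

Fe sits in group 8; removing 3 electrons leaves Fe³⁺ with 8 − 3 = 5 d electrons.
In the high-spin limit (t2g^3 e_g^2) the orbital term is 0.0Δo = 0 kJ/mol, with no excess pairing.
Low-spin: t2g^5 e_g^0, orbital CFSE = -2.0Δo = -686 kJ/mol; plus 2 excess pairs × P = +596 kJ/mol; total -90 kJ/mol.
Thus E(LS) − E(HS) = -90 kJ/mol.

-90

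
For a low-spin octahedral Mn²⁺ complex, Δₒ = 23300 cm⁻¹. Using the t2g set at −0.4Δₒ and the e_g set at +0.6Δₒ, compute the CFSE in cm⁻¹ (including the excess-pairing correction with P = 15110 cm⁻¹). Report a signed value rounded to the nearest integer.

-16380

Mn sits in group 7; removing 2 electrons leaves Mn²⁺ with 7 − 2 = 5 d electrons.
Electron filling gives t2g^5 e_g^0.
Orbital CFSE = 5(-0.4) + 0(0.6) = -2.0Δₒ = -2.0 × 23300 = -46600 cm⁻¹.
High-spin d⁵ would be t2g^3 e_g^2 with 0 pairs; low-spin has 2, so 2 excess pairs cost +2P = +30220 cm⁻¹.
Overall CFSE = -46600 + 30220 = -16380 cm⁻¹.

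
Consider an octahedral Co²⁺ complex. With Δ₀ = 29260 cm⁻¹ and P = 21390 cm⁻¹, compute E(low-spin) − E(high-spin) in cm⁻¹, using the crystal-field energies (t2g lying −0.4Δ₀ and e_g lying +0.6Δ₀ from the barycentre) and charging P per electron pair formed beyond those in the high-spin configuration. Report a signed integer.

Co²⁺: group 9, so d-count = 9 − 2 = 7.
High-spin d⁷ fills as t2g^5 e_g^2 with CFSE 5(−0.4) + 2(+0.6) = -0.8Δ₀ = -23408 cm⁻¹.
Low-spin t2g^6 e_g^1 gives -1.8Δ₀ = -52668 cm⁻¹, but forming 1 extra pair costs 1P = 21390 cm⁻¹, so E(LS) = -52668 + 21390 = -31278 cm⁻¹.
Thus E(LS) − E(HS) = -7870 cm⁻¹.

-7870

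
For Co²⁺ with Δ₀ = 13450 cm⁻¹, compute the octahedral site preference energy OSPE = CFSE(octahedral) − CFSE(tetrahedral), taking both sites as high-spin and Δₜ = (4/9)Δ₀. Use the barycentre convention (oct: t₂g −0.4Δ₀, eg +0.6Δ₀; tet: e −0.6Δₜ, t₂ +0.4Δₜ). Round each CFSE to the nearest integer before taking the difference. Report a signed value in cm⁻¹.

-3587

Co²⁺: group 9, so d-count = 9 − 2 = 7.
Octahedral (high-spin): t₂g⁵ eg², CFSE = 5(−0.4) + 2(+0.6) = -0.8Δ₀ = -0.8 × 13450 = -10760 cm⁻¹.
Tetrahedral: e⁴ t₂³, CFSE = 4(−0.6) + 3(+0.4) = -1.2Δₜ = -1.2 × (4/9) × 13450 = -7173 cm⁻¹.
OSPE = CFSE(oct) − CFSE(tet) = -10760 − (-7173) = -3587 cm⁻¹.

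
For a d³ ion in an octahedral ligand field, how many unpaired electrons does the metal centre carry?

3

For octahedral d³ the high- and low-spin configurations coincide.
Configuration: t₂g³ eg⁰, giving 3 unpaired electrons.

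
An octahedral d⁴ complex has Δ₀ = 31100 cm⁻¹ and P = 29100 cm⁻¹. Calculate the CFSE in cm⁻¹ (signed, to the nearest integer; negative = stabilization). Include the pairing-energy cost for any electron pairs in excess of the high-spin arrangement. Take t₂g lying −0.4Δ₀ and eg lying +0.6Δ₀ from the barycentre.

Since Δ₀ = 31100 cm⁻¹ > P = 29100 cm⁻¹, the complex adopts the low-spin configuration.
Filling d⁴ accordingly: t₂g⁴ eg⁰.
Orbital CFSE = -1.6Δ₀ = -1.6 × 31100 = -49760 cm⁻¹.
Excess pairs vs high-spin: 1 − 0 = 1; pairing cost = +29100 cm⁻¹.
Net CFSE = -49760 + 29100 = -20660 cm⁻¹.

-20660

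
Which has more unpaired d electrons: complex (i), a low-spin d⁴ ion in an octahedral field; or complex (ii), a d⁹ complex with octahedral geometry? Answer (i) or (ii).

(i): t₂g⁴ eg⁰ → 2 unpaired.
(ii): For octahedral d⁹ the high- and low-spin configurations coincide; t2g^6 e_g^3 → 1 unpaired.
So (i) has more unpaired electrons.

(i)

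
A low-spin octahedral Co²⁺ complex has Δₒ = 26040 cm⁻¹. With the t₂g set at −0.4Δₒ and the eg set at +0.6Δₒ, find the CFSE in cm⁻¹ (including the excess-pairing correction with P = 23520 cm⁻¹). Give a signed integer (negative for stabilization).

Co is in group 9, so Co²⁺ is d⁷ (9 − 2 = 7).
The d⁷ electrons fill as t₂g⁶ eg¹.
The orbital stabilization is -1.8Δₒ = -1.8 × 26040 = -46872 cm⁻¹.
Pairing penalty: 3 pairs vs 2 in the high-spin reference → 1 extra × P = 23520 cm⁻¹.
Combining: -46872 + 23520 = -23352 cm⁻¹.

-23352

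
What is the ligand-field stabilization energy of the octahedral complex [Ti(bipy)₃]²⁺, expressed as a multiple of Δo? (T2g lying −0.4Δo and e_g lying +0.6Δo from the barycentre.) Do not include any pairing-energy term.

-0.8 Δo

bipy is neutral, so the +2 overall charge sits on Ti: oxidation state +2.
Ti sits in group 4; removing 2 electrons leaves Ti²⁺ with 4 − 2 = 2 d electrons.
For octahedral d² the high- and low-spin configurations coincide.
Configuration: t2g^2 e_g^0.
CFSE = 2(-0.4Δo) + 0(0.6Δo) = -0.8Δo + 0.0Δo = -0.8Δo.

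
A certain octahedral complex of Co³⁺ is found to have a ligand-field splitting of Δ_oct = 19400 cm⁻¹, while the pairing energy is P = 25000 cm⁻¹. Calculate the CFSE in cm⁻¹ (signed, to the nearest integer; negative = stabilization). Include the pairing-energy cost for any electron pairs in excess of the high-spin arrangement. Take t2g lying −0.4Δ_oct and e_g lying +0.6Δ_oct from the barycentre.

Co sits in group 9; removing 3 electrons leaves Co³⁺ with 9 − 3 = 6 d electrons.
Here Δ_oct < P (19400 < 25000), so the high-spin state is favoured.
Filling d⁶ accordingly: t2g^4 e_g^2.
Orbital CFSE = -0.4Δ_oct = -0.4 × 19400 = -7760 cm⁻¹.
High-spin has no excess pairs, so no pairing correction applies.

-7760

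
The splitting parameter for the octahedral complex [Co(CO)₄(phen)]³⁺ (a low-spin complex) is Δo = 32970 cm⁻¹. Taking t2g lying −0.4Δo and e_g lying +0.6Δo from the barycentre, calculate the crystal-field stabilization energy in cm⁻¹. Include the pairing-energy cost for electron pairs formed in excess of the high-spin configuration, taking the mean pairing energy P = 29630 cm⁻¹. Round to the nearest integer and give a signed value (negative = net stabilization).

-19868

Ligand charges: 4×(+0) from CO and 1×(+0) from phen sum to +0; with overall charge +3, Co is +3.
Co is in group 9, so Co³⁺ is d⁶ (9 − 3 = 6).
The d⁶ electrons fill as t2g^6 e_g^0.
The orbital stabilization is -2.4Δo = -2.4 × 32970 = -79128 cm⁻¹.
Pairing penalty: 3 pairs vs 1 in the high-spin reference → 2 extra × P = 59260 cm⁻¹.
Combining: -79128 + 59260 = -19868 cm⁻¹.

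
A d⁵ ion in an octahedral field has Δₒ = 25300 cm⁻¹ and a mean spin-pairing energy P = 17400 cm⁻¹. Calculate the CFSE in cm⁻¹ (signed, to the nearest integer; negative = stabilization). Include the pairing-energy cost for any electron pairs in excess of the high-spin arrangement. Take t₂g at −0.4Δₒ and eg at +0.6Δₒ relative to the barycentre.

With Δₒ > P the complex is low-spin.
Configuration: t₂g⁵ eg⁰.
Orbital CFSE = -2.0Δₒ = -2.0 × 25300 = -50600 cm⁻¹.
Excess pairs vs high-spin: 2 − 0 = 2; pairing cost = +34800 cm⁻¹.
Net CFSE = -50600 + 34800 = -15800 cm⁻¹.

-15800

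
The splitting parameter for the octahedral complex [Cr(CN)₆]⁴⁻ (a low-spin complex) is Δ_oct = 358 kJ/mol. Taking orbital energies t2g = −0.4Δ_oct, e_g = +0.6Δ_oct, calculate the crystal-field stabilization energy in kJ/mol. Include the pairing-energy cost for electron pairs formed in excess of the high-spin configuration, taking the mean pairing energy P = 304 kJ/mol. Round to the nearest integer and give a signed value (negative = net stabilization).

-269

Each CN⁻ contributes -1; 6 × (-1) = -6. With overall charge -4, Cr is in the +2 oxidation state.
Cr sits in group 6; removing 2 electrons leaves Cr²⁺ with 6 − 2 = 4 d electrons.
Electron filling gives t2g^4 e_g^0.
Orbital CFSE = 4(-0.4) + 0(0.6) = -1.6Δ_oct = -1.6 × 358 = -573 kJ/mol.
Relative to high-spin t2g^3 e_g^1 (0 paired), the low-spin configuration has 1 additional pair, contributing +1 × 304 = +304 kJ/mol.
Overall CFSE = -573 + 304 = -269 kJ/mol.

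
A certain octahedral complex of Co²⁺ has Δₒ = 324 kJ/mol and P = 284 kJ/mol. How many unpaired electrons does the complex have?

1

Co²⁺: group 9, so d-count = 9 − 2 = 7.
Since Δₒ = 324 kJ/mol > P = 284 kJ/mol, the complex adopts the low-spin configuration.
Filling d⁷ accordingly: t₂g⁶ eg¹.
Unpaired electrons: 1.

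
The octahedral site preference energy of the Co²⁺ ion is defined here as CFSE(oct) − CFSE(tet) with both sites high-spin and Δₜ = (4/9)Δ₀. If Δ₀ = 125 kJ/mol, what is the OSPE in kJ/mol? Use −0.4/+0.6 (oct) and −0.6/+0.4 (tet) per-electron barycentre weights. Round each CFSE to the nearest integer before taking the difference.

Co is in group 9, so Co²⁺ is d⁷ (9 − 2 = 7).
In an octahedral site d⁷ (HS) is t₂g⁵ eg², giving CFSE(oct) = -0.8Δ₀ = -100 kJ/mol.
Tetrahedral e⁴ t₂³ gives -1.2Δₜ = -1.2 × (4/9) × 125 = -67 kJ/mol.
Subtracting, OSPE = -100 − (-67) = -33 kJ/mol.

-33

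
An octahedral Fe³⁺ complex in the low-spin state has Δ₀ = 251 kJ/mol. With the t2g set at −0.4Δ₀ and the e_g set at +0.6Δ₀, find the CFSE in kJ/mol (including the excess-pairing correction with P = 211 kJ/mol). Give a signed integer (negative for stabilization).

Fe is in group 8, so Fe³⁺ is d⁵ (8 − 3 = 5).
The d⁵ electrons fill as t2g^5 e_g^0.
The orbital stabilization is -2.0Δ₀ = -2.0 × 251 = -502 kJ/mol.
High-spin d⁵ would be t2g^3 e_g^2 with 0 pairs; low-spin has 2, so 2 excess pairs cost +2P = +422 kJ/mol.
Net CFSE = -502 + 422 = -80 kJ/mol.

-80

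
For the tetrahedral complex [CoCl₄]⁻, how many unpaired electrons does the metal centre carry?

Each Cl⁻ contributes -1; 4 × (-1) = -4. With overall charge -1, Co is in the +3 oxidation state.
Co³⁺: group 9, so d-count = 9 − 3 = 6.
Tetrahedral splitting is small, so the complex is high-spin.
Configuration: e³ t₂³, giving 4 unpaired electrons.

4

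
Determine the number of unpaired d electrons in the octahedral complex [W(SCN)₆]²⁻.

Each SCN⁻ contributes -1; 6 × (-1) = -6. With overall charge -2, W is in the +4 oxidation state.
W sits in group 6; removing 4 electrons leaves W⁴⁺ with 6 − 4 = 2 d electrons.
For octahedral d² the high- and low-spin configurations coincide.
Configuration: t2g^2 e_g^0, giving 2 unpaired electrons.

2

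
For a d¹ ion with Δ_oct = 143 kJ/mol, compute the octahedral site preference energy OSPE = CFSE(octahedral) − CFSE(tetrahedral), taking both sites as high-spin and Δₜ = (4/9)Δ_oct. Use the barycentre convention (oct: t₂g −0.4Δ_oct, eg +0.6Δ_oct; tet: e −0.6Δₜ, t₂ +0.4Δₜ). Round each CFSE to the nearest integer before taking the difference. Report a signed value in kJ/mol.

In an octahedral site d¹ (HS) is t₂g¹ eg⁰, giving CFSE(oct) = -0.4Δ_oct = -57 kJ/mol.
Tetrahedral e¹ t₂⁰ gives -0.6Δₜ = -0.6 × (4/9) × 143 = -38 kJ/mol.
OSPE = CFSE(oct) − CFSE(tet) = -57 − (-38) = -19 kJ/mol.

-19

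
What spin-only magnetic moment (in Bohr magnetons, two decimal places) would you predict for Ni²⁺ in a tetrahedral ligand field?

Group 10 minus oxidation state +2 gives a d⁸ configuration for Ni²⁺.
Tetrahedral fields are weak (Δₜ ≈ 4/9 Δₒ), so electrons fill high-spin.
Configuration: e^4 t2^4 → 2 unpaired electrons.
μ(spin-only) = √[2(2+2)] = √8 ≈ 2.83 Bohr magnetons.

2.83 Bohr magnetons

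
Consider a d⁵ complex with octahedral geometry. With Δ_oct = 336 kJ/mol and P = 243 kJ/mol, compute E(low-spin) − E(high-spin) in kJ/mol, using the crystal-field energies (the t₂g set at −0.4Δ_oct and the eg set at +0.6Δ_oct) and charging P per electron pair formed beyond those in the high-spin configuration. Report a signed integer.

High-spin: t₂g³ eg², CFSE = 0.0Δ_oct = 0 kJ/mol.
Low-spin t₂g⁵ eg⁰ gives -2.0Δ_oct = -672 kJ/mol, but forming 2 extra pairs costs 2P = 486 kJ/mol, so E(LS) = -672 + 486 = -186 kJ/mol.
Thus E(LS) − E(HS) = -186 kJ/mol.

-186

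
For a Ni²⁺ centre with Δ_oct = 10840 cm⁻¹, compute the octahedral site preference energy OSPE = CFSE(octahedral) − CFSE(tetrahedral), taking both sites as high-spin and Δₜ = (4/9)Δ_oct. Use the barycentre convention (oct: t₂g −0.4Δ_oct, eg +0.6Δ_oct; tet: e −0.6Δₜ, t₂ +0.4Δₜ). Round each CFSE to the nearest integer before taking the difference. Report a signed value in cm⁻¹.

-9154

Ni²⁺: group 10, so d-count = 10 − 2 = 8.
Octahedral (high-spin): t2g^6 e_g^2, CFSE = 6(−0.4) + 2(+0.6) = -1.2Δ_oct = -1.2 × 10840 = -13008 cm⁻¹.
Tetrahedral: e^4 t2^4, CFSE = 4(−0.6) + 4(+0.4) = -0.8Δₜ = -0.8 × (4/9) × 10840 = -3854 cm⁻¹.
OSPE = -13008 − (-3854) = -9154 cm⁻¹.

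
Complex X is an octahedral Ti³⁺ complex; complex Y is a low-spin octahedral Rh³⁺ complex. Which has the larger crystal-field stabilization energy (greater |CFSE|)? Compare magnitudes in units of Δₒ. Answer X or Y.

Y

X: Group 4 minus oxidation state +3 gives a d¹ configuration for Ti³⁺; For octahedral d¹ the high- and low-spin configurations coincide; t₂g¹ eg⁰, CFSE = -0.4Δₒ.
Y: Rh sits in group 9; removing 3 electrons leaves Rh³⁺ with 9 − 3 = 6 d electrons; t2g^6 e_g^0, CFSE = -2.4Δₒ.
So Y has the larger |CFSE|.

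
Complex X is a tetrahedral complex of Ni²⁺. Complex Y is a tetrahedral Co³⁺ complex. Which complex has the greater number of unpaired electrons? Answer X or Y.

Y

X: Ni is in group 10, so Ni²⁺ is d⁸ (10 − 2 = 8); With tetrahedral geometry the complex is necessarily high-spin; e⁴ t₂⁴ → 2 unpaired.
Y: Co sits in group 9; removing 3 electrons leaves Co³⁺ with 9 − 3 = 6 d electrons; Tetrahedral fields are weak (Δₜ ≈ 4/9 Δₒ), so electrons fill high-spin; e³ t₂³ → 4 unpaired.
So Y has more unpaired electrons.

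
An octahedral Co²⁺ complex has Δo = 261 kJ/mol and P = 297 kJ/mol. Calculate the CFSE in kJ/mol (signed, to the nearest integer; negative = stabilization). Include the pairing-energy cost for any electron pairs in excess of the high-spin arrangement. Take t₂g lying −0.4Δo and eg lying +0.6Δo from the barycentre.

-209

Co²⁺: group 9, so d-count = 9 − 2 = 7.
Here Δo < P (261 < 297), so the high-spin state is favoured.
That gives t₂g⁵ eg².
Orbital CFSE = -0.8Δo = -0.8 × 261 = -209 kJ/mol.
High-spin has no excess pairs, so no pairing correction applies.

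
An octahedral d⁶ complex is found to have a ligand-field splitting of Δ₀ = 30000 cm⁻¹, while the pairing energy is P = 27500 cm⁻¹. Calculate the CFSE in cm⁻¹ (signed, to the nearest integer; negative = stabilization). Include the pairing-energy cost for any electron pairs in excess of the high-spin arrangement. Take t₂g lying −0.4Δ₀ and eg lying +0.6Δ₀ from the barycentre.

Δ₀ > P, so pairing is preferred: the ground state is low-spin.
Filling d⁶ accordingly: t₂g⁶ eg⁰.
Orbital CFSE = -2.4Δ₀ = -2.4 × 30000 = -72000 cm⁻¹.
Excess pairs vs high-spin: 3 − 1 = 2; pairing cost = +55000 cm⁻¹.
Net CFSE = -72000 + 55000 = -17000 cm⁻¹.

-17000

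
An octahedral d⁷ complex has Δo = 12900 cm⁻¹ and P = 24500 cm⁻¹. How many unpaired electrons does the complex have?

Here Δo < P (12900 < 24500), so the high-spin state is favoured.
Filling d⁷ accordingly: t₂g⁵ eg².
Unpaired electrons: 3.

3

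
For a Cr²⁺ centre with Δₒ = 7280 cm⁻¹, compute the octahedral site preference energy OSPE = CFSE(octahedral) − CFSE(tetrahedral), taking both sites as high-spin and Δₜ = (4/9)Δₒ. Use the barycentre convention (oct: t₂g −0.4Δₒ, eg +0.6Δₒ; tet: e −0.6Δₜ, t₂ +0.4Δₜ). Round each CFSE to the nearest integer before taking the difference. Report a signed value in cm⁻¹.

Cr is in group 6, so Cr²⁺ is d⁴ (6 − 2 = 4).
Octahedral high-spin t₂g³ eg¹: CFSE = -0.6 × 7280 = -4368 cm⁻¹.
Tetrahedral: e² t₂², CFSE = 2(−0.6) + 2(+0.4) = -0.4Δₜ = -0.4 × (4/9) × 7280 = -1294 cm⁻¹.
OSPE = -4368 − (-1294) = -3074 cm⁻¹.

-3074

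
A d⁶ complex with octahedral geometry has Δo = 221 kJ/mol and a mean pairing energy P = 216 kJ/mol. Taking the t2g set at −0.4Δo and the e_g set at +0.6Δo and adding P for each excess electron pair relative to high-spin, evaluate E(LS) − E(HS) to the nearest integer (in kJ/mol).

-10

High-spin d⁶ fills as t2g^4 e_g^2 with CFSE 4(−0.4) + 2(+0.6) = -0.4Δo = -88 kJ/mol.
Low-spin t2g^6 e_g^0 gives -2.4Δo = -530 kJ/mol, but forming 2 extra pairs costs 2P = 432 kJ/mol, so E(LS) = -530 + 432 = -98 kJ/mol.
The difference is -98 − (-88) = -10 kJ/mol, so low-spin lies lower.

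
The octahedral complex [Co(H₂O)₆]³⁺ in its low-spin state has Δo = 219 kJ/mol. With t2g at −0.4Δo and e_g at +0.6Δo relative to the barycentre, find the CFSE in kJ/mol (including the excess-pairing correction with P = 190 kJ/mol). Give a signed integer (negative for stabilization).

-146

H₂O is neutral, so the +3 overall charge sits on Co: oxidation state +3.
Co³⁺: group 9, so d-count = 9 − 3 = 6.
Configuration: t2g^6 e_g^0.
CFSE(orbital) = 6×(-0.4Δo) + 0×(0.6Δo) = -2.4Δo; with Δo = 219 kJ/mol that is -526 kJ/mol.
Relative to high-spin t2g^4 e_g^2 (1 paired), the low-spin configuration has 2 additional pairs, contributing +2 × 190 = +380 kJ/mol.
Net CFSE = -526 + 380 = -146 kJ/mol.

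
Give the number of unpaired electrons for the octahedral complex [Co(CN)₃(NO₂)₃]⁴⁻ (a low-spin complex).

Ligand charges: 3×(-1) from CN⁻ and 3×(-1) from NO₂⁻ sum to -6; with overall charge -4, Co is +2.
Co is in group 9, so Co²⁺ is d⁷ (9 − 2 = 7).
Configuration: t2g^6 e_g^1, giving 1 unpaired electron.

1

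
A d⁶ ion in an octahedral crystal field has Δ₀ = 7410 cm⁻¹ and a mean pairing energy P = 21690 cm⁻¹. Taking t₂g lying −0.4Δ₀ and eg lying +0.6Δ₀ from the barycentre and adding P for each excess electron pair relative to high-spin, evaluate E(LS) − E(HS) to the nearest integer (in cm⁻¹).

High-spin: t₂g⁴ eg², CFSE = -0.4Δ₀ = -2964 cm⁻¹.
Low-spin: t₂g⁶ eg⁰, orbital CFSE = -2.4Δ₀ = -17784 cm⁻¹; plus 2 excess pairs × P = +43380 cm⁻¹; total 25596 cm⁻¹.
The difference is 25596 − (-2964) = 28560 cm⁻¹, so high-spin lies lower.

28560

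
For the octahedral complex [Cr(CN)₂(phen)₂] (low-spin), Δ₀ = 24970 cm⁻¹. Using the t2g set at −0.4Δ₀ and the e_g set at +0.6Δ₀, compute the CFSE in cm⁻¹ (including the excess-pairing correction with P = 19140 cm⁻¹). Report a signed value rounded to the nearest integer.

-20812

Ligand charges: 2×(-1) from CN⁻ and 2×(+0) from phen sum to -2; with overall charge +0, Cr is +2.
Cr is in group 6, so Cr²⁺ is d⁴ (6 − 2 = 4).
The d⁴ electrons fill as t2g^4 e_g^0.
CFSE(orbital) = 4×(-0.4Δ₀) + 0×(0.6Δ₀) = -1.6Δ₀; with Δ₀ = 24970 cm⁻¹ that is -39952 cm⁻¹.
Relative to high-spin t2g^3 e_g^1 (0 paired), the low-spin configuration has 1 additional pair, contributing +1 × 19140 = +19140 cm⁻¹.
Net CFSE = -39952 + 19140 = -20812 cm⁻¹.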